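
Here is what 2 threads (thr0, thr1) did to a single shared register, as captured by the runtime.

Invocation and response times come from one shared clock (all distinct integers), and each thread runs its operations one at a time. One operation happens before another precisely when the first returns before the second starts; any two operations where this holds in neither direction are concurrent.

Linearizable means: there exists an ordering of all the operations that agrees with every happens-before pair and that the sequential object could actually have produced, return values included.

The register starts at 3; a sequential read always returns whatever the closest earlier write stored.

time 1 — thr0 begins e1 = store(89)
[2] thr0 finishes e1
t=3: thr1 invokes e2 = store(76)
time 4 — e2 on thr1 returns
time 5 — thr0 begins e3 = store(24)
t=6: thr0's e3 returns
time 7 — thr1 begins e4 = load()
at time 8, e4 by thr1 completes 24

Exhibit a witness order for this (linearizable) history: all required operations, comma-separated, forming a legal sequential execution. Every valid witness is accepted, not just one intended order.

e1, e2, e3, e4

step 1: e1 store(89) — value 89
step 2: e2 store(76) — value 76
step 3: e3 store(24) — value 24
step 4: e4 load() → 24 — value 24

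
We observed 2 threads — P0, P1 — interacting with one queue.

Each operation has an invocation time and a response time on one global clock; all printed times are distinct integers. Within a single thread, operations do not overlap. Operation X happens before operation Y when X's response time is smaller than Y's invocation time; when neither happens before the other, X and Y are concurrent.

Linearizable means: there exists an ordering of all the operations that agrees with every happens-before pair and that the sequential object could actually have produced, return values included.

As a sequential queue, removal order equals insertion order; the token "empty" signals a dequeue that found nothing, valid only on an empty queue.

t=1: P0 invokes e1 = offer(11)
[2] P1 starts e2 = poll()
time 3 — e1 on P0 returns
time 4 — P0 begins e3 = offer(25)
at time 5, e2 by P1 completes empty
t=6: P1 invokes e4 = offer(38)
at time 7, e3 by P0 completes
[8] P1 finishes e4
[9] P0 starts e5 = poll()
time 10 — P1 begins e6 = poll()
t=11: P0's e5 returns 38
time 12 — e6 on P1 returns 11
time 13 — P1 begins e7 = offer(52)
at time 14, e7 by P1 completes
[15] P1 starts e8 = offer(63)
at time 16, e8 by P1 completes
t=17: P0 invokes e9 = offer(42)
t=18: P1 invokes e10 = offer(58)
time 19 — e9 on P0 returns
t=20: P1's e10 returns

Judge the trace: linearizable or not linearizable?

linearizable

witness order: e2, e1, e4, e3, e6, e5, e7, e8, e9, e10
step 1: e2 poll() → empty — queue <>
step 2: e1 offer(11) — queue <11>
step 3: e4 offer(38) — queue <11,38>
step 4: e3 offer(25) — queue <11,38,25>
step 5: e6 poll() → 11 — queue <38,25>
step 6: e5 poll() → 38 — queue <25>
step 7: e7 offer(52) — queue <25,52>
step 8: e8 offer(63) — queue <25,52,63>
step 9: e9 offer(42) — queue <25,52,63,42>
step 10: e10 offer(58) — queue <25,52,63,42,58>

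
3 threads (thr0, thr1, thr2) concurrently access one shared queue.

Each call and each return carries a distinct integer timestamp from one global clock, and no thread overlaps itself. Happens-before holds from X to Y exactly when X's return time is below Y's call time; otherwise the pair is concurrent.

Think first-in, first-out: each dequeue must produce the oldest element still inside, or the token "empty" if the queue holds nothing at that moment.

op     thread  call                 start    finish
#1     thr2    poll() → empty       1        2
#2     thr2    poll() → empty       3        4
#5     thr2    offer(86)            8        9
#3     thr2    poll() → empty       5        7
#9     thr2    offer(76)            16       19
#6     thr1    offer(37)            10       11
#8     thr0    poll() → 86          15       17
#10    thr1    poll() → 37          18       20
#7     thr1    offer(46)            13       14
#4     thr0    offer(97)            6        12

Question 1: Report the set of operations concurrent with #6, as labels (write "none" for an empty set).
#6 spans [10,11]: anything still running between times 10 and 11 counts as concurrent
#1 [1,2]: before
#2 [3,4]: before
#3 [5,7]: before
#4 [6,12]: concurrent
#5 [8,9]: before
#7 [13,14]: after
#8 [15,17]: after
#9 [16,19]: after
#10 [18,20]: after

#4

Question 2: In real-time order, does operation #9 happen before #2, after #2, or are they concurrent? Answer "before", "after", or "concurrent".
#9 spans [16,19], #2 spans [3,4]
resp(#2)=4 < inv(#9)=16

after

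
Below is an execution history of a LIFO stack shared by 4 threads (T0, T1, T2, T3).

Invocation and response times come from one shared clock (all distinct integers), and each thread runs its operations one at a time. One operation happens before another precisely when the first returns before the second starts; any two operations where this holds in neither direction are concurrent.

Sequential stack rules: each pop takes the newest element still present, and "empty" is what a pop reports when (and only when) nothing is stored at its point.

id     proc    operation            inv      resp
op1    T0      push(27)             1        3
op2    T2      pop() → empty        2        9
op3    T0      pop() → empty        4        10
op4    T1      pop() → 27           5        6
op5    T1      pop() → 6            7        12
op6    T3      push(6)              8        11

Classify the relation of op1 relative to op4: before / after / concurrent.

op1 spans [1,3], op4 spans [5,6]
resp(op1)=3 < inv(op4)=5

before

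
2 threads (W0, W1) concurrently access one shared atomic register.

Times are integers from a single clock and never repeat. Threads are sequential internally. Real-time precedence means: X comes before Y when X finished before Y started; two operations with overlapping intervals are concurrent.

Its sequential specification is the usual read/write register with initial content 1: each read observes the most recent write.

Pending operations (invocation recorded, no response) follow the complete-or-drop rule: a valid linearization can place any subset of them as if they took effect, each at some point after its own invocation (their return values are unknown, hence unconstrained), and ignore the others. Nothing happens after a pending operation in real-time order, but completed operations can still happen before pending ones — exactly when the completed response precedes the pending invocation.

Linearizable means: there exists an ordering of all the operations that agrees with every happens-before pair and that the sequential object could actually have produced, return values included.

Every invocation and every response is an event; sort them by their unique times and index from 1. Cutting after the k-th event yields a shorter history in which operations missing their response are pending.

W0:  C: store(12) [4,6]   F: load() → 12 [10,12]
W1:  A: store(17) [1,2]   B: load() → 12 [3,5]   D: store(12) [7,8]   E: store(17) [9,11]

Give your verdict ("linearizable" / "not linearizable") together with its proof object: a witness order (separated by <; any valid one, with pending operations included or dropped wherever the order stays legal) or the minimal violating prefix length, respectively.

linearizable — witness: A < C < B < D < F < E

after step 1 (A store(17)): value 17
after step 2 (C store(12)): value 12
after step 3 (B load() → 12): value 12
after step 4 (D store(12)): value 12
after step 5 (F load() → 12): value 12
after step 6 (E store(17)): value 17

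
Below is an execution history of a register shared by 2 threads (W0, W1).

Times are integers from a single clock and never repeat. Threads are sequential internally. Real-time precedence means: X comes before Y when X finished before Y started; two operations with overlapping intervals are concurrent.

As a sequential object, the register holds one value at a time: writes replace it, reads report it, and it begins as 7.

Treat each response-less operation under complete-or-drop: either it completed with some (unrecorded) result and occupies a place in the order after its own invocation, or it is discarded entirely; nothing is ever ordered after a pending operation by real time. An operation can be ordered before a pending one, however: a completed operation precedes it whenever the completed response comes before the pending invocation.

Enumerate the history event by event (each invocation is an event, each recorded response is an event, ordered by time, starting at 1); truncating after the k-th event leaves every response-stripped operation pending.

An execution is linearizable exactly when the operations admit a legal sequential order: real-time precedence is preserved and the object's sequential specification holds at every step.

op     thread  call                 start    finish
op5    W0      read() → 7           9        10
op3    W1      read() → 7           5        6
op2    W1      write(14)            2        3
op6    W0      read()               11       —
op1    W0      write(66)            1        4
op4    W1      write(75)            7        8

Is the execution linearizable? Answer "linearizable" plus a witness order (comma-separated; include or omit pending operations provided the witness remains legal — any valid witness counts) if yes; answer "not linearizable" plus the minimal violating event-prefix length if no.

the violation lands at event 6, op3's response at time 6: events 1..5 linearize, events 1..6 do not
the 3 completed operations admit 2 real-time orders; each fails the register replay
one such order, op1, op2, op3, breaks at step 3 where op3 read() → 7 is illegal
one such order, op2, op1, op3, breaks at step 3 where op3 read() → 7 is illegal

not linearizable — minimal violating prefix: 6 events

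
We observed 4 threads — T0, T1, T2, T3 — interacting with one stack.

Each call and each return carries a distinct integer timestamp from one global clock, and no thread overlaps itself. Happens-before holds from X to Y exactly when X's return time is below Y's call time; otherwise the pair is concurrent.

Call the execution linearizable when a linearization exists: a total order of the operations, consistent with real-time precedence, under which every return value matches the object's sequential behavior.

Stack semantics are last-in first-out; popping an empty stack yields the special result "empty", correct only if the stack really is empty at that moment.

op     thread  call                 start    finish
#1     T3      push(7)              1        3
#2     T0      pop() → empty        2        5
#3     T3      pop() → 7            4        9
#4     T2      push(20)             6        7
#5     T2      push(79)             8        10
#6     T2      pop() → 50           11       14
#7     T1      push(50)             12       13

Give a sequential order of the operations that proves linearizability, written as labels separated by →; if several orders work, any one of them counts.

#1 → #3 → #2 → #4 → #5 → #7 → #6

1. #1 push(7), leaving stack <7>
2. #3 pop() → 7, leaving stack <>
3. #2 pop() → empty, leaving stack <>
4. #4 push(20), leaving stack <20>
5. #5 push(79), leaving stack <20,79>
6. #7 push(50), leaving stack <20,79,50>
7. #6 pop() → 50, leaving stack <20,79>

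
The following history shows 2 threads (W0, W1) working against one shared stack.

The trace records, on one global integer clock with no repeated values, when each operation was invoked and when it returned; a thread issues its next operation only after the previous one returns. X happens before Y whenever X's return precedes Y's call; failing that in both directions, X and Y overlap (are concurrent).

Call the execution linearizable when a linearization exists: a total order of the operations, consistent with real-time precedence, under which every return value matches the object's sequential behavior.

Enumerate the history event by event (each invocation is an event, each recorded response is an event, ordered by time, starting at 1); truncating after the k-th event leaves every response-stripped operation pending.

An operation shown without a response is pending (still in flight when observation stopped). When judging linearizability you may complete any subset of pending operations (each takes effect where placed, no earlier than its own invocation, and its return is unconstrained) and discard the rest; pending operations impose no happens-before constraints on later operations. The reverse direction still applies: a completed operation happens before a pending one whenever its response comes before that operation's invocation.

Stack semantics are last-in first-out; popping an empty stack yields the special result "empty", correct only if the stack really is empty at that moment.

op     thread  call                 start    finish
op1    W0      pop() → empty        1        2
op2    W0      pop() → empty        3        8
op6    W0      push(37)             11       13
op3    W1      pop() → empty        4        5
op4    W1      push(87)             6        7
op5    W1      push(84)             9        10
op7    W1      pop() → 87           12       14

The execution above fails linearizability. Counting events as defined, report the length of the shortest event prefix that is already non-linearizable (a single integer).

events 1..13 are linearizable, e.g. via op1, op2, op3, op4, op5, op6:
after step 1 (op1 pop() → empty): stack <>
after step 2 (op2 pop() → empty): stack <>
after step 3 (op3 pop() → empty): stack <>
after step 4 (op4 push(87)): stack <87>
after step 5 (op5 push(84)): stack <87,84>
after step 6 (op6 push(37)): stack <87,84,37>
adding event 14 (op7 responds at 14) leaves no legal real-time order
take op1, op2, op3, op4, op5, op6, op7: step 7 already fails, because op7 pop() → 87 cannot occur there
take op1, op2, op3, op4, op5, op7, op6: step 6 already fails, because op7 pop() → 87 cannot occur there

14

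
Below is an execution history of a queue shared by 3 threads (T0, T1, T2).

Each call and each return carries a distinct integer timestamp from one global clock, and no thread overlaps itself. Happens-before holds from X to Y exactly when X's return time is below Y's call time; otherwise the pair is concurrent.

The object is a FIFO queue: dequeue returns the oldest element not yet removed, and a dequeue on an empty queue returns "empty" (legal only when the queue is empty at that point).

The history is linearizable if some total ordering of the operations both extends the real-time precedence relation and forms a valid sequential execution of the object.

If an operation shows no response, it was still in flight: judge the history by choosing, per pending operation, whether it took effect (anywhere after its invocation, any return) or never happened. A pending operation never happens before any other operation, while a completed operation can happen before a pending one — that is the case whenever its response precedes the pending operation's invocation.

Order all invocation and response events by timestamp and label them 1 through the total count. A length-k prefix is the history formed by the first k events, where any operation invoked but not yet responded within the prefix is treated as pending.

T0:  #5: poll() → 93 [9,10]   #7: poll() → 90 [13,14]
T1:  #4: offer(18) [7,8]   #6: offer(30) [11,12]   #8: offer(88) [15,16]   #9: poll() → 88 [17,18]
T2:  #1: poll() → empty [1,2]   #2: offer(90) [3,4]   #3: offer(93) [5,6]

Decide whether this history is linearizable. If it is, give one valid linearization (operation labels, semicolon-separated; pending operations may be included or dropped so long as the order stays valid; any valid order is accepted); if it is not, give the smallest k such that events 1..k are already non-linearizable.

through event 9 a valid linearization exists; event 10 (#5 responding at time 10) ends that
a single order respects real time; the 5 completed queue operations fail replay along it
sample order #1, #2, #3, #4, #5 stalls at step 5 — #5 poll() → 93 has no legal effect

not linearizable — minimal violating prefix: 10 events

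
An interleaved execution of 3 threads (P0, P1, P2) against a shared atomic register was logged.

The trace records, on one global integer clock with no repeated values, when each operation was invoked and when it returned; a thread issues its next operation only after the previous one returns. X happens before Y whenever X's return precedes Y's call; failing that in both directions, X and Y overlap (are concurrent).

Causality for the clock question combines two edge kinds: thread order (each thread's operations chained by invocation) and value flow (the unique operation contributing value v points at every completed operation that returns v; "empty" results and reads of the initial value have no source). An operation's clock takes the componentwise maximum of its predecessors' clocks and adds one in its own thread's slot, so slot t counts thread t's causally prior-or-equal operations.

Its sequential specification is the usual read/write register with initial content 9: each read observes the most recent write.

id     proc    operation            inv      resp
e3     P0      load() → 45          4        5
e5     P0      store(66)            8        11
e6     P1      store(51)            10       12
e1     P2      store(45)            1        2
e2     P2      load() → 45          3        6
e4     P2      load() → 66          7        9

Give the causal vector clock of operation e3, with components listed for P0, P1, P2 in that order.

(1, 0, 1)

invoked at 1, e1 has no predecessors; its own P2 bump gives (0, 0, 1)
invoked at 10, e6 has no predecessors; its own P1 bump gives (0, 1, 0)
merge at e2 (invoked 3): VC(e1)=(0, 0, 1), own-thread bump on P2 → (0, 0, 2)
merge at e3 (invoked 4): VC(e1)=(0, 0, 1), own-thread bump on P0 → (1, 0, 1)
merge at e5 (invoked 8): VC(e3)=(1, 0, 1), own-thread bump on P0 → (2, 0, 1)
merge at e4 (invoked 7): VC(e2)=(0, 0, 2), VC(e5)=(2, 0, 1), own-thread bump on P2 → (2, 0, 3)
target: VC(e3) = (1, 0, 1)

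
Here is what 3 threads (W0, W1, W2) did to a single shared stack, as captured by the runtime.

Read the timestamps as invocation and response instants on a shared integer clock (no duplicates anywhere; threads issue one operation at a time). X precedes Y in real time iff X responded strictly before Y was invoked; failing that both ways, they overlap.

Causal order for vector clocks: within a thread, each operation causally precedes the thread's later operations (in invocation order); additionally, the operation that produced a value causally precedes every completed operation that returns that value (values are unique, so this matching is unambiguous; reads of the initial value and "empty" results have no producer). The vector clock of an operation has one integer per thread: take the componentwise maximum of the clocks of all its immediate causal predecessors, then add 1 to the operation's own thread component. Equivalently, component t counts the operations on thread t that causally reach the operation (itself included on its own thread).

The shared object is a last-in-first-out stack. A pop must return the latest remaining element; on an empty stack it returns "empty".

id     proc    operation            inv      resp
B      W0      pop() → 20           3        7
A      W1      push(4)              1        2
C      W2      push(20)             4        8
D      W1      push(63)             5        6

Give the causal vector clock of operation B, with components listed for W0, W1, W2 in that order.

C, invoked 4, has no incoming edges; only W2's bump applies → (0, 0, 1)
A, invoked 1, has no incoming edges; only W1's bump applies → (0, 1, 0)
D, invoked 5, takes VC(A)=(0, 1, 0) under max, adds 1 for W1 → (0, 2, 0)
B, invoked 3, takes VC(C)=(0, 0, 1) under max, adds 1 for W0 → (1, 0, 1)
target: VC(B) = (1, 0, 1)

(1, 0, 1)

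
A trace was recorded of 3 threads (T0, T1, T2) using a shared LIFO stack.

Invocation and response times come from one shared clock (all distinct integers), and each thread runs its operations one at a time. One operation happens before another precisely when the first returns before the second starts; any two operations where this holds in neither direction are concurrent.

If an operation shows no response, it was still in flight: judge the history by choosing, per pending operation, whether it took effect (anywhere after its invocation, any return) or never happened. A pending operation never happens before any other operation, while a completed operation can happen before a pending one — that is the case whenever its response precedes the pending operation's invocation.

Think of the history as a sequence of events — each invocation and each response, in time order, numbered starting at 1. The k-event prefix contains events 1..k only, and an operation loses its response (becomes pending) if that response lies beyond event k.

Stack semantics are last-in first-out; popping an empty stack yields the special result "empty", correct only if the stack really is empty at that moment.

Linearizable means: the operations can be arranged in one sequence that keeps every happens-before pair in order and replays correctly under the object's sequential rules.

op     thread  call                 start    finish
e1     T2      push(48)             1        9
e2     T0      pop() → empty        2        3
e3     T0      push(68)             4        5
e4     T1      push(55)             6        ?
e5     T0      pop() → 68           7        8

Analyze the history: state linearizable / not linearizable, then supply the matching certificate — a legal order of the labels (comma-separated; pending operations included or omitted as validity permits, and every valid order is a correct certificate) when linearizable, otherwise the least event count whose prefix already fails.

1. e2 pop() → empty, leaving stack <>
2. e1 push(48), leaving stack <48>
3. e3 push(68), leaving stack <48,68>
4. e5 pop() → 68, leaving stack <48>

linearizable — witness: e2, e1, e3, e5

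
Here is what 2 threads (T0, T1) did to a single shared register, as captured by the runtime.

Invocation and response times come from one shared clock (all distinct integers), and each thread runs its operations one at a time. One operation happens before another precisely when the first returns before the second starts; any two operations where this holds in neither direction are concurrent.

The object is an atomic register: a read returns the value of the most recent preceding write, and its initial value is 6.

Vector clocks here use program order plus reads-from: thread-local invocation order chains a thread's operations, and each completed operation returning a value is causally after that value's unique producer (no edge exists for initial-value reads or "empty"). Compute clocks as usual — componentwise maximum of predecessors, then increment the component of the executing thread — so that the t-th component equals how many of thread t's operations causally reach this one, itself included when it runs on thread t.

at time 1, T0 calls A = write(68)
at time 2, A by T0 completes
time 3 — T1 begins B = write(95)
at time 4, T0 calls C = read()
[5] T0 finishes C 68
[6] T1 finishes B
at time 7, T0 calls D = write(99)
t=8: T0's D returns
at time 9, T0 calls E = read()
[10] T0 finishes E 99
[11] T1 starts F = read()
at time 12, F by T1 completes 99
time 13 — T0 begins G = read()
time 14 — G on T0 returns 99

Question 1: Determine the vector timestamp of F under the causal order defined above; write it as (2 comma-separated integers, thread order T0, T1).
(3, 2)

no predecessors for B (invoked 3): T1 increments from zero → (0, 1)
no predecessors for A (invoked 1): T0 increments from zero → (1, 0)
C, invoked 4, takes VC(A)=(1, 0) under max, adds 1 for T0 → (2, 0)
D, invoked 7, takes VC(C)=(2, 0) under max, adds 1 for T0 → (3, 0)
E, invoked 9, takes VC(D)=(3, 0) under max, adds 1 for T0 → (4, 0)
F, invoked 11, takes VC(B)=(0, 1), VC(D)=(3, 0) under max, adds 1 for T1 → (3, 2)
G, invoked 13, takes VC(D)=(3, 0), VC(E)=(4, 0) under max, adds 1 for T0 → (5, 0)
target: VC(F) = (3, 2)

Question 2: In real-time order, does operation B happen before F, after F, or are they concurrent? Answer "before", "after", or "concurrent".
before

B spans [3,6], F spans [11,12]
resp(B)=6 < inv(F)=11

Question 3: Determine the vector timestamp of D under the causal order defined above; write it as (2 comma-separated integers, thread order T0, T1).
(3, 0)

VC(B, invoked at 3): no causal predecessors; +1 on T1 → (0, 1)
VC(A, invoked at 1): no causal predecessors; +1 on T0 → (1, 0)
from VC(A)=(1, 0), C (invoked 4) maxes components and bumps T0 → (2, 0)
from VC(C)=(2, 0), D (invoked 7) maxes components and bumps T0 → (3, 0)
from VC(D)=(3, 0), E (invoked 9) maxes components and bumps T0 → (4, 0)
from VC(B)=(0, 1), VC(D)=(3, 0), F (invoked 11) maxes components and bumps T1 → (3, 2)
from VC(D)=(3, 0), VC(E)=(4, 0), G (invoked 13) maxes components and bumps T0 → (5, 0)
target: VC(D) = (3, 0)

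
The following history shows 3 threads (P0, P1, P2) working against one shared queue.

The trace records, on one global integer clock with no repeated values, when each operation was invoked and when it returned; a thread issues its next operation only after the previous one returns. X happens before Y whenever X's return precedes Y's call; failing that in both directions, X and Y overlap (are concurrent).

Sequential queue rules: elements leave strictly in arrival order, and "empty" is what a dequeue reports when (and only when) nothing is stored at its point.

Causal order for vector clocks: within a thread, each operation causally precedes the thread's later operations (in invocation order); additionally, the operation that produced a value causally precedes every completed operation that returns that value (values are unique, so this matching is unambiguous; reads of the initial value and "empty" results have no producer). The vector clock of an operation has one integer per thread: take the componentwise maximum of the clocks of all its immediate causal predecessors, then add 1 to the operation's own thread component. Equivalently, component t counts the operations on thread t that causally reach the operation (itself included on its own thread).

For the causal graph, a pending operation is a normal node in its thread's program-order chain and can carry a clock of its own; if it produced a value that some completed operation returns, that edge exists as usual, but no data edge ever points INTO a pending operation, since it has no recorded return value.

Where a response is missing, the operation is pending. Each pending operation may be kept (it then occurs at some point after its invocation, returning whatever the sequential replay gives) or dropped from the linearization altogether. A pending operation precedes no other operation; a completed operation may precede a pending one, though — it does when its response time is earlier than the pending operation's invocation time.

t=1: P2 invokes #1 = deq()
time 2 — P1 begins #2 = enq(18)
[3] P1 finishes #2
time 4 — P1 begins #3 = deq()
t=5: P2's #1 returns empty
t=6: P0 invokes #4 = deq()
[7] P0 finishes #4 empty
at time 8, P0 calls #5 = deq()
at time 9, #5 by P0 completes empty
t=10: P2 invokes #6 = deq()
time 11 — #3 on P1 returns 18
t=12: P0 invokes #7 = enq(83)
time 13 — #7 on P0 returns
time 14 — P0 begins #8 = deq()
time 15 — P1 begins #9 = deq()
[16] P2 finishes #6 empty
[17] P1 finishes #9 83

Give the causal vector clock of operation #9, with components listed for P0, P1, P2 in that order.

invoked at 1, #1 has no predecessors; its own P2 bump gives (0, 0, 1)
invoked at 2, #2 has no predecessors; its own P1 bump gives (0, 1, 0)
invoked at 6, #4 has no predecessors; its own P0 bump gives (1, 0, 0)
invoked at 10, #6 merges VC(#1)=(0, 0, 1) and bumps P2's slot → (0, 0, 2)
invoked at 4, #3 merges VC(#2)=(0, 1, 0) and bumps P1's slot → (0, 2, 0)
invoked at 8, #5 merges VC(#4)=(1, 0, 0) and bumps P0's slot → (2, 0, 0)
invoked at 12, #7 merges VC(#5)=(2, 0, 0) and bumps P0's slot → (3, 0, 0)
invoked at 14, #8 merges VC(#7)=(3, 0, 0) and bumps P0's slot → (4, 0, 0)
invoked at 15, #9 merges VC(#3)=(0, 2, 0), VC(#7)=(3, 0, 0) and bumps P1's slot → (3, 3, 0)
target: VC(#9) = (3, 3, 0)

(3, 3, 0)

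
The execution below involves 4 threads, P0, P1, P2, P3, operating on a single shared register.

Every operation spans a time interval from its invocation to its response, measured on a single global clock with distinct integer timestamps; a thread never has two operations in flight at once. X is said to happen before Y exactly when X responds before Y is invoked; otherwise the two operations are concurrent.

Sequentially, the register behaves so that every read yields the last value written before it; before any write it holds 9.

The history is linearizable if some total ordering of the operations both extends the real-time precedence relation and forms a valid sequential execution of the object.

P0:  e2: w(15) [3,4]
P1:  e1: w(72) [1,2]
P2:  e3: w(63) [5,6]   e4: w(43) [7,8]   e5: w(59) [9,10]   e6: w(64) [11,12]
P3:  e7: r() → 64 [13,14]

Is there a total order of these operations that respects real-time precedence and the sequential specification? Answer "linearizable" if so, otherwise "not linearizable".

linearizable

witness order: e1, e2, e3, e4, e5, e6, e7
after step 1 (e1 w(72)): value 72
after step 2 (e2 w(15)): value 15
after step 3 (e3 w(63)): value 63
after step 4 (e4 w(43)): value 43
after step 5 (e5 w(59)): value 59
after step 6 (e6 w(64)): value 64
after step 7 (e7 r() → 64): value 64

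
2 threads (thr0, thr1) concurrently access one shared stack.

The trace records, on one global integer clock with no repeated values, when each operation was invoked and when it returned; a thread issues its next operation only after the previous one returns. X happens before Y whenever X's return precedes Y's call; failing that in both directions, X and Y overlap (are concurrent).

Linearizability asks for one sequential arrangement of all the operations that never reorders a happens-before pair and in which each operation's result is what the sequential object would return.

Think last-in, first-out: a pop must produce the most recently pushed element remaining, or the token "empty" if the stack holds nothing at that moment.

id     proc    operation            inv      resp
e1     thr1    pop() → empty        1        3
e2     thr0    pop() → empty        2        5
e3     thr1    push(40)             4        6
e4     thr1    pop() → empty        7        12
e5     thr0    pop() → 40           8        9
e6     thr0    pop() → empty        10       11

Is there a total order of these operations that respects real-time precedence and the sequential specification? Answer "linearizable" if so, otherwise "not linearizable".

linearizable

one valid linearization: e1, e2, e3, e5, e4, e6
after step 1 (e1 pop() → empty): stack <>
after step 2 (e2 pop() → empty): stack <>
after step 3 (e3 push(40)): stack <40>
after step 4 (e5 pop() → 40): stack <>
after step 5 (e4 pop() → empty): stack <>
after step 6 (e6 pop() → empty): stack <>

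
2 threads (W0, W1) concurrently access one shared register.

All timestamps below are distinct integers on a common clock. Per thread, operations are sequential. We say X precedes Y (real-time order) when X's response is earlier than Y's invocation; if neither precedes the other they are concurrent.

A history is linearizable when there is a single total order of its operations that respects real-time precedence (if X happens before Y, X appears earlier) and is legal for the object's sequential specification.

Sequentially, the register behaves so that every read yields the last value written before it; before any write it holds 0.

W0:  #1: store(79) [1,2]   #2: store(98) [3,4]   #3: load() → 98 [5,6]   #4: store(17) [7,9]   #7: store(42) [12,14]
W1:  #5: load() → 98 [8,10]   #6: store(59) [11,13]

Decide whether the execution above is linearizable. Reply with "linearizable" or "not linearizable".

a witness: #1, #2, #3, #5, #4, #6, #7
after step 1 (#1 store(79)): value 79
after step 2 (#2 store(98)): value 98
after step 3 (#3 load() → 98): value 98
after step 4 (#5 load() → 98): value 98
after step 5 (#4 store(17)): value 17
after step 6 (#6 store(59)): value 59
after step 7 (#7 store(42)): value 42

linearizable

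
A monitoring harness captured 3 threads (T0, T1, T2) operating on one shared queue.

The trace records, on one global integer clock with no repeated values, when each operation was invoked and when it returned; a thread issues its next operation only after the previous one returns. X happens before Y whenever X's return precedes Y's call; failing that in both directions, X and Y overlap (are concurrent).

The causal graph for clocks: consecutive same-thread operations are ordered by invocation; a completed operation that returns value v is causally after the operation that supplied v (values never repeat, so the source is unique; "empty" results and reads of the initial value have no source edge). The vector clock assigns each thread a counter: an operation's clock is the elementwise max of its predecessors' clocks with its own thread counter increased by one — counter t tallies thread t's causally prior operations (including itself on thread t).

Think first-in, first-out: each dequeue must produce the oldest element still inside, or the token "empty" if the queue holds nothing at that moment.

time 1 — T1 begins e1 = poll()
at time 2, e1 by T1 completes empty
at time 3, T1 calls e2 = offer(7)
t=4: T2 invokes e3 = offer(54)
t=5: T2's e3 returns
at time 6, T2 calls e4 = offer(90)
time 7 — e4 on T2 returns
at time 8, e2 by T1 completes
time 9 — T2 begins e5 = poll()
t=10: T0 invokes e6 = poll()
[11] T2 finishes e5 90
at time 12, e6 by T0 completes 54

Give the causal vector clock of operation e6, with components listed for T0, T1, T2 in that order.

(1, 0, 1)

VC(e3, invoked at 4): no causal predecessors; +1 on T2 → (0, 0, 1)
VC(e1, invoked at 1): no causal predecessors; +1 on T1 → (0, 1, 0)
e4, invoked 6, takes VC(e3)=(0, 0, 1) under max, adds 1 for T2 → (0, 0, 2)
e2, invoked 3, takes VC(e1)=(0, 1, 0) under max, adds 1 for T1 → (0, 2, 0)
e6, invoked 10, takes VC(e3)=(0, 0, 1) under max, adds 1 for T0 → (1, 0, 1)
e5, invoked 9, takes VC(e4)=(0, 0, 2) under max, adds 1 for T2 → (0, 0, 3)
target: VC(e6) = (1, 0, 1)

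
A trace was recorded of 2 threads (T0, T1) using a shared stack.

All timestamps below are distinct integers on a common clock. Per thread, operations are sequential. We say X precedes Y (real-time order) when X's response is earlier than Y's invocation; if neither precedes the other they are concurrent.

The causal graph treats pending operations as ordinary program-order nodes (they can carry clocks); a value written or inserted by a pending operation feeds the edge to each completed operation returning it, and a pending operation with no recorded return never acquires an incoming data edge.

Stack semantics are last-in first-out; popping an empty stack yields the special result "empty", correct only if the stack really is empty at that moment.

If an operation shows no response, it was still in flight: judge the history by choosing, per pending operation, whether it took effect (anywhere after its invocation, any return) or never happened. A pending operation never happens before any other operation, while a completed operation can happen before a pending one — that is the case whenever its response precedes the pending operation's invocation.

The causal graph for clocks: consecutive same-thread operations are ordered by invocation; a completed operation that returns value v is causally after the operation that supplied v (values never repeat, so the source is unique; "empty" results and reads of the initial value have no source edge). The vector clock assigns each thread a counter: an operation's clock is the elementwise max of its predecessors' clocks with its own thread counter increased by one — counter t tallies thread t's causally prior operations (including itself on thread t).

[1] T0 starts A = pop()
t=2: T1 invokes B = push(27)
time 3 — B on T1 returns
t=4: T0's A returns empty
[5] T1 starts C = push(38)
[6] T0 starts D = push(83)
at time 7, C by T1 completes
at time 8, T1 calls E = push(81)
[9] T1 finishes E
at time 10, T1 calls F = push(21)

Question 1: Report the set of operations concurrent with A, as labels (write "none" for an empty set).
B

overlap test against A [1,4]: concurrent iff the interval meets 1..4
B [2,3]: concurrent
C [5,7]: after
D [6,…): after
E [8,9]: after
F [10,…): after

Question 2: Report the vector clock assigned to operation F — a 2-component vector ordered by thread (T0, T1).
(0, 4)

no predecessors for B (invoked 2): T1 increments from zero → (0, 1)
no predecessors for A (invoked 1): T0 increments from zero → (1, 0)
C, invoked 5, takes VC(B)=(0, 1) under max, adds 1 for T1 → (0, 2)
D, invoked 6, takes VC(A)=(1, 0) under max, adds 1 for T0 → (2, 0)
E, invoked 8, takes VC(C)=(0, 2) under max, adds 1 for T1 → (0, 3)
F, invoked 10, takes VC(E)=(0, 3) under max, adds 1 for T1 → (0, 4)
target: VC(F) = (0, 4)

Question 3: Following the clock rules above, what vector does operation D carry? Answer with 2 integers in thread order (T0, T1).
(2, 0)

root op B, invoked 2: fresh clock plus T1's own tick → (0, 1)
root op A, invoked 1: fresh clock plus T0's own tick → (1, 0)
VC(C, invoked at 5): max of VC(B)=(0, 1), then +1 on thread T1 → (0, 2)
VC(D, invoked at 6): max of VC(A)=(1, 0), then +1 on thread T0 → (2, 0)
VC(E, invoked at 8): max of VC(C)=(0, 2), then +1 on thread T1 → (0, 3)
VC(F, invoked at 10): max of VC(E)=(0, 3), then +1 on thread T1 → (0, 4)
target: VC(D) = (2, 0)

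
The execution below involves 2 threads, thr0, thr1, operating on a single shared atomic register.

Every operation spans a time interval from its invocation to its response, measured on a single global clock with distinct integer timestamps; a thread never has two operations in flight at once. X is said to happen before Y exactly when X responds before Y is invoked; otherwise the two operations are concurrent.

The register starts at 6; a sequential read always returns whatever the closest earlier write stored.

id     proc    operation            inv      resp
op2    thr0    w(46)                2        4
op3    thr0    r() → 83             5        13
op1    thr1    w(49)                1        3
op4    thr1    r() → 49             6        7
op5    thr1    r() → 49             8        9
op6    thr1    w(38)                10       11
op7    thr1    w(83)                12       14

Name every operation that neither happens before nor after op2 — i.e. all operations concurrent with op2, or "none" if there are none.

op1

op2 spans [2,4]: anything still running between times 2 and 4 counts as concurrent
op1 [1,3]: concurrent
op3 [5,13]: after
op4 [6,7]: after
op5 [8,9]: after
op6 [10,11]: after
op7 [12,14]: after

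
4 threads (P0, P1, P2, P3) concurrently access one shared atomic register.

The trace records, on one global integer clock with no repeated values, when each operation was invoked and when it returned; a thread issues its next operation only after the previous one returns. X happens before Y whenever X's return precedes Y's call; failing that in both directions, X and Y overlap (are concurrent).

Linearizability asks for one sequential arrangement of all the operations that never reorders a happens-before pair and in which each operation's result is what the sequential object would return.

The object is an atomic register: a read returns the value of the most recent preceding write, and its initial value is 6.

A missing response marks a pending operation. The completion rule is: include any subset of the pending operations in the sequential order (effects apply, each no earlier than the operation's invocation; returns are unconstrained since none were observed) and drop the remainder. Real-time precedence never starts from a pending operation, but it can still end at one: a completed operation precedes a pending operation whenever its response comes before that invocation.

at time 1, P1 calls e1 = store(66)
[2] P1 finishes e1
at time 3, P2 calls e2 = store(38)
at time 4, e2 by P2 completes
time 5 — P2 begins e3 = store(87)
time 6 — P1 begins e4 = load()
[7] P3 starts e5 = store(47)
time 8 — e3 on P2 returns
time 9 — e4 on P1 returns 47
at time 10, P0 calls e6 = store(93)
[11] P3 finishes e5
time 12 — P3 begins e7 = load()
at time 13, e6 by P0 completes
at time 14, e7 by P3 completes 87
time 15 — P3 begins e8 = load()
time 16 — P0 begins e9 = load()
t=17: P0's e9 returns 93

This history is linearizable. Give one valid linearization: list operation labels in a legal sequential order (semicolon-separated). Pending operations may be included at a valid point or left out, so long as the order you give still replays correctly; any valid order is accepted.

e1; e2; e5; e4; e3; e7; e6; e8; e9

1. e1 store(66), leaving value 66
2. e2 store(38), leaving value 38
3. e5 store(47), leaving value 47
4. e4 load() → 47, leaving value 47
5. e3 store(87), leaving value 87
6. e7 load() → 87, leaving value 87
7. e6 store(93), leaving value 93
8. e8 load() (pending, included), leaving value 93
9. e9 load() → 93, leaving value 93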